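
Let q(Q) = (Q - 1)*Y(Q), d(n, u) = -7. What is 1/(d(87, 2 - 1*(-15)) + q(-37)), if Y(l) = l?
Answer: 1/1399 ≈ 0.00071480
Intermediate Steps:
q(Q) = Q*(-1 + Q) (q(Q) = (Q - 1)*Q = (-1 + Q)*Q = Q*(-1 + Q))
1/(d(87, 2 - 1*(-15)) + q(-37)) = 1/(-7 - 37*(-1 - 37)) = 1/(-7 - 37*(-38)) = 1/(-7 + 1406) = 1/1399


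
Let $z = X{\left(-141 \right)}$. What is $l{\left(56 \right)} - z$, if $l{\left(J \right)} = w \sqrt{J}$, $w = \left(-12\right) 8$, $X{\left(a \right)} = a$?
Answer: $141 - 192 \sqrt{14} \approx -577.4$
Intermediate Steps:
$w = -96$
$z = -141$
$l{\left(J \right)} = - 96 \sqrt{J}$
$l{\left(56 \right)} - z = - 96 \sqrt{56} - -141 = - 96 \cdot 2 \sqrt{14} + 141 = - 192 \sqrt{14} + 141 = 141 - 192 \sqrt{14}$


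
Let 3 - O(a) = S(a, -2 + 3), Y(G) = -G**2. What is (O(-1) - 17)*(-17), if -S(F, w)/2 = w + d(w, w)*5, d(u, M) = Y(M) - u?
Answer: 544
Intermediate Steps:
d(u, M) = -u - M**2 (d(u, M) = -M**2 - u = -u - M**2)
S(F, w) = 8*w + 10*w**2 (S(F, w) = -2*(w + (-w - w**2)*5) = -2*(w + (-5*w - 5*w**2)) = -2*(-5*w**2 - 4*w) = 8*w + 10*w**2)
O(a) = -15 (O(a) = 3 - 2*(-2 + 3)*(4 + 5*(-2 + 3)) = 3 - 2*(4 + 5*1) = 3 - 2*(4 + 5) = 3 - 2*9 = 3 - 1*18 = 3 - 18 = -15)
(O(-1) - 17)*(-17) = (-15 - 17)*(-17) = -32*(-17) = 544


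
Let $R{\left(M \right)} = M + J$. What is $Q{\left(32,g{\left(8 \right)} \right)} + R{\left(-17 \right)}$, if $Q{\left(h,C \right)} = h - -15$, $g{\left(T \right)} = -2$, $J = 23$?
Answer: $53$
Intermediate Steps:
$Q{\left(h,C \right)} = 15 + h$ ($Q{\left(h,C \right)} = h + 15 = 15 + h$)
$R{\left(M \right)} = 23 + M$ ($R{\left(M \right)} = M + 23 = 23 + M$)
$Q{\left(32,g{\left(8 \right)} \right)} + R{\left(-17 \right)} = \left(15 + 32\right) + \left(23 - 17\right) = 47 + 6 = 53$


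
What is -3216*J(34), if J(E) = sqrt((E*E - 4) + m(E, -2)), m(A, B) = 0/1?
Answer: -77184*sqrt(2) ≈ -1.0915e+5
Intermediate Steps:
m(A, B) = 0 (m(A, B) = 0*1 = 0)
J(E) = sqrt(-4 + E**2) (J(E) = sqrt((E*E - 4) + 0) = sqrt((E**2 - 4) + 0) = sqrt((-4 + E**2) + 0) = sqrt(-4 + E**2))
-3216*J(34) = -3216*sqrt(-4 + 34**2) = -3216*sqrt(-4 + 1156) = -77184*sqrt(2)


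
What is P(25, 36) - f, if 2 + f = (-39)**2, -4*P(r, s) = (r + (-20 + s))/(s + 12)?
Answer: -291689/192 ≈ -1519.2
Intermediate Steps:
P(r, s) = -(-20 + r + s)/(4*(12 + s)) (P(r, s) = -(r + (-20 + s))/(4*(s + 12)) = -(-20 + r + s)/(4*(12 + s)))
f = 1519 (f = -2 + (-39)**2 = -2 + 1521 = 1519)
P(25, 36) - f = (20 - 1*25 - 1*36)/(4*(12 + 36)) - 1*1519 = (1/4)*(20 - 25 - 36)/48 - 1519 = (1/4)*(1/48)*(-41) - 1519 = -41/192 - 1519 = -291689/192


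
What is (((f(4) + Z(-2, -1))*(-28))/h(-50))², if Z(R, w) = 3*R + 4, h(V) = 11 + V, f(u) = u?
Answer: 3136/1521 ≈ 2.0618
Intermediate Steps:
Z(R, w) = 4 + 3*R
(((f(4) + Z(-2, -1))*(-28))/h(-50))² = (((4 + (4 + 3*(-2)))*(-28))/(11 - 50))² = (((4 + (4 - 6))*(-28))/(-39))² = (((4 - 2)*(-28))*(-1/39))² = ((2*(-28))*(-1/39))² = (-56*(-1/39))² = (56/39)² = 3136/1521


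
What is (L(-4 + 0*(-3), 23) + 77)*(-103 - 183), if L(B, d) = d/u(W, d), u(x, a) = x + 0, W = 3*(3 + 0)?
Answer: -204776/9 ≈ -22753.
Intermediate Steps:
W = 9 (W = 3*3 = 9)
u(x, a) = x
L(B, d) = d/9
(L(-4 + 0*(-3), 23) + 77)*(-103 - 183) = ((⅑)*23 + 77)*(-103 - 183) = (23/9 + 77)*(-286) = (716/9)*(-286) = -204776/9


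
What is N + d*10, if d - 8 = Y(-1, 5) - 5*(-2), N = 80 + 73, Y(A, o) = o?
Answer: 383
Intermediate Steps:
N = 153
d = 23 (d = 8 + (5 - 5*(-2)) = 8 + (5 + 10) = 8 + 15 = 23)
N + d*10 = 153 + 23*10 = 153 + 230 = 383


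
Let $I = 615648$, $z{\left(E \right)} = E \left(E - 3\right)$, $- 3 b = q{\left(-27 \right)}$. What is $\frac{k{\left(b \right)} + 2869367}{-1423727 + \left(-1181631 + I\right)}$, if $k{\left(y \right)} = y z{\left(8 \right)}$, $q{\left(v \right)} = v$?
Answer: $- \frac{2869727}{1989710} \approx -1.4423$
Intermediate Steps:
$b = 9$ ($b = \left(- \frac{1}{3}\right) \left(-27\right) = 9$)
$z{\left(E \right)} = E \left(-3 + E\right)$
$k{\left(y \right)} = 40 y$ ($k{\left(y \right)} = y 8 \left(-3 + 8\right) = y 8 \cdot 5 = y 40 = 40 y$)
$\frac{k{\left(b \right)} + 2869367}{-1423727 + \left(-1181631 + I\right)} = \frac{40 \cdot 9 + 2869367}{-1423727 + \left(-1181631 + 615648\right)} = \frac{360 + 2869367}{-1423727 - 565983} = \frac{2869727}{-1989710} = 2869727 \left(- \frac{1}{1989710}\right) = - \frac{2869727}{1989710}$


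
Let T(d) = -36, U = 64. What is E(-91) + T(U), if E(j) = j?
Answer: -127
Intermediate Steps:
E(-91) + T(U) = -91 - 36 = -127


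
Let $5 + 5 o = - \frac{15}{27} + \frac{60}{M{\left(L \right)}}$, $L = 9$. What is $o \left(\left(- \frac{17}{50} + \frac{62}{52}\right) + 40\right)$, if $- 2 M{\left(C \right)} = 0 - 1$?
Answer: $\frac{2735062}{2925} \approx 935.06$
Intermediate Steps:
$M{\left(C \right)} = \frac{1}{2}$ ($M{\left(C \right)} = - \frac{0 - 1}{2} = \left(- \frac{1}{2}\right) \left(-1\right) = \frac{1}{2}$)
$o = \frac{206}{9}$ ($o = -1 + \frac{- \frac{15}{27} + 60 \frac{1}{\frac{1}{2}}}{5} = -1 + \frac{\left(-15\right) \frac{1}{27} + 60 \cdot 2}{5} = -1 + \frac{- \frac{5}{9} + 120}{5} = -1 + \frac{1}{5} \cdot \frac{1075}{9} = -1 + \frac{215}{9} = \frac{206}{9} \approx 22.889$)
$o \left(\left(- \frac{17}{50} + \frac{62}{52}\right) + 40\right) = \frac{206 \left(\left(- \frac{17}{50} + \frac{62}{52}\right) + 40\right)}{9} = \frac{206 \left(\left(\left(-17\right) \frac{1}{50} + 62 \cdot \frac{1}{52}\right) + 40\right)}{9} = \frac{206 \left(\left(- \frac{17}{50} + \frac{31}{26}\right) + 40\right)}{9} = \frac{206 \left(\frac{277}{325} + 40\right)}{9} = \frac{206}{9} \cdot \frac{13277}{325} = \frac{2735062}{2925}$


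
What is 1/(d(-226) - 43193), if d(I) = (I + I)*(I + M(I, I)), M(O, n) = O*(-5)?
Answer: -1/451801 ≈ -2.2134e-6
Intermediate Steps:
M(O, n) = -5*O
d(I) = -8*I**2 (d(I) = (I + I)*(I - 5*I) = (2*I)*(-4*I) = -8*I**2)
1/(d(-226) - 43193) = 1/(-8*(-226)**2 - 43193) = 1/(-8*51076 - 43193) = 1/(-408608 - 43193) = 1/(-451801) = -1/451801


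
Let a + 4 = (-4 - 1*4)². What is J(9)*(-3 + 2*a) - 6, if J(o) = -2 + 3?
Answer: 111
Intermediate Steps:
a = 60 (a = -4 + (-4 - 1*4)² = -4 + (-4 - 4)² = -4 + (-8)² = -4 + 64 = 60)
J(o) = 1
J(9)*(-3 + 2*a) - 6 = 1*(-3 + 2*60) - 6 = 1*(-3 + 120) - 6 = 1*117 - 6 = 117 - 6 = 111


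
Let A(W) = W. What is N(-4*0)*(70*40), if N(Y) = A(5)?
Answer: 14000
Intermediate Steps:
N(Y) = 5
N(-4*0)*(70*40) = 5*(70*40) = 5*2800 = 14000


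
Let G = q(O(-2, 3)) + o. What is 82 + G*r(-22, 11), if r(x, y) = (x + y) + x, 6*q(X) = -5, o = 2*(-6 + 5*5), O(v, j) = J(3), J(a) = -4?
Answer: -2289/2 ≈ -1144.5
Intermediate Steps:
O(v, j) = -4
o = 38 (o = 2*(-6 + 25) = 2*19 = 38)
q(X) = -⅚ (q(X) = (⅙)*(-5) = -⅚)
r(x, y) = y + 2*x
G = 223/6 (G = -⅚ + 38 = 223/6 ≈ 37.167)
82 + G*r(-22, 11) = 82 + 223*(11 + 2*(-22))/6 = 82 + 223*(11 - 44)/6 = 82 + (223/6)*(-33) = 82 - 2453/2 = -2289/2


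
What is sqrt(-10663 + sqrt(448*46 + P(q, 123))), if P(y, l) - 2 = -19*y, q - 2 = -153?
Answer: sqrt(-10663 + sqrt(23479)) ≈ 102.52*I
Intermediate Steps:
q = -151 (q = 2 - 153 = -151)
P(y, l) = 2 - 19*y
sqrt(-10663 + sqrt(448*46 + P(q, 123))) = sqrt(-10663 + sqrt(448*46 + (2 - 19*(-151)))) = sqrt(-10663 + sqrt(20608 + (2 + 2869))) = sqrt(-10663 + sqrt(20608 + 2871)) = sqrt(-10663 + sqrt(23479))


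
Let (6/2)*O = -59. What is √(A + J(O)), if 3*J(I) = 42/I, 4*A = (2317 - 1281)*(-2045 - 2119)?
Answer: 21*I*√8512874/59 ≈ 1038.5*I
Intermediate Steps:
O = -59/3 (O = (⅓)*(-59) = -59/3 ≈ -19.667)
A = -1078476 (A = ((2317 - 1281)*(-2045 - 2119))/4 = (1036*(-4164))/4 = (¼)*(-4313904) = -1078476)
J(I) = 14/I (J(I) = (42/I)/3 = 14/I)
√(A + J(O)) = √(-1078476 + 14/(-59/3)) = √(-1078476 + 14*(-3/59)) = √(-1078476 - 42/59) = √(-63630126/59) = 21*I*√8512874/59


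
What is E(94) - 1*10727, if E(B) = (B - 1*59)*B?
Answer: -7437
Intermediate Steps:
E(B) = B*(-59 + B) (E(B) = (B - 59)*B = (-59 + B)*B = B*(-59 + B))
E(94) - 1*10727 = 94*(-59 + 94) - 1*10727 = 94*35 - 10727 = 3290 - 10727 = -7437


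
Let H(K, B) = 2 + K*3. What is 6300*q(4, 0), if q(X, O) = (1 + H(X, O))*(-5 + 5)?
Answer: 0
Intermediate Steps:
H(K, B) = 2 + 3*K
q(X, O) = 0 (q(X, O) = (1 + (2 + 3*X))*(-5 + 5) = (3 + 3*X)*0 = 0)
6300*q(4, 0) = 6300*0 = 0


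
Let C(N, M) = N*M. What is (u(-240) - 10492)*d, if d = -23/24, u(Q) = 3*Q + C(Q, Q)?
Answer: -266731/6 ≈ -44455.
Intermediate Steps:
C(N, M) = M*N
u(Q) = Q² + 3*Q (u(Q) = 3*Q + Q*Q = 3*Q + Q² = Q² + 3*Q)
d = -23/24 (d = -23*1/24 = -23/24 ≈ -0.95833)
(u(-240) - 10492)*d = (-240*(3 - 240) - 10492)*(-23/24) = (-240*(-237) - 10492)*(-23/24) = (56880 - 10492)*(-23/24) = 46388*(-23/24) = -266731/6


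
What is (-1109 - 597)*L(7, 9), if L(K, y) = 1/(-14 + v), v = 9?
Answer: 1706/5 ≈ 341.20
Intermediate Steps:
L(K, y) = -1/5 (L(K, y) = 1/(-14 + 9) = 1/(-5) = -1/5)
(-1109 - 597)*L(7, 9) = (-1109 - 597)*(-1/5) = -1706*(-1/5) = 1706/5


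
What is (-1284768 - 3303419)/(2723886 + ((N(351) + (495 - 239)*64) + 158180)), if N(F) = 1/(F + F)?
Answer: -3220907274/2034711901 ≈ -1.5830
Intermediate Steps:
N(F) = 1/(2*F)
(-1284768 - 3303419)/(2723886 + ((N(351) + (495 - 239)*64) + 158180)) = (-1284768 - 3303419)/(2723886 + (((1/2)/351 + (495 - 239)*64) + 158180)) = -4588187/(2723886 + (((1/2)*(1/351) + 256*64) + 158180)) = -4588187/(2723886 + ((1/702 + 16384) + 158180)) = -4588187/(2723886 + (11501569/702 + 158180)) = -4588187/(2723886 + 122543929/702) = -4588187/2034711901/702 = -4588187*702/2034711901 = -3220907274/2034711901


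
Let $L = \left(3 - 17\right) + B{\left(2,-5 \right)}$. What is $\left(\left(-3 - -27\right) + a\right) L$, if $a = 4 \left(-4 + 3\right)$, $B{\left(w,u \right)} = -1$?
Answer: $-300$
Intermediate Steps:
$L = -15$ ($L = \left(3 - 17\right) - 1 = -14 - 1 = -15$)
$a = -4$ ($a = 4 \left(-1\right) = -4$)
$\left(\left(-3 - -27\right) + a\right) L = \left(\left(-3 - -27\right) - 4\right) \left(-15\right) = \left(\left(-3 + 27\right) - 4\right) \left(-15\right) = \left(24 - 4\right) \left(-15\right) = 20 \left(-15\right) = -300$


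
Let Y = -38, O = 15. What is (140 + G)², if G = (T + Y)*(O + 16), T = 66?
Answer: 1016064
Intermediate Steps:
G = 868 (G = (66 - 38)*(15 + 16) = 28*31 = 868)
(140 + G)² = (140 + 868)² = 1008² = 1016064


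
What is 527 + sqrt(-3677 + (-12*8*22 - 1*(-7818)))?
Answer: 527 + sqrt(2029) ≈ 572.04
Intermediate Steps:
527 + sqrt(-3677 + (-12*8*22 - 1*(-7818))) = 527 + sqrt(-3677 + (-96*22 + 7818)) = 527 + sqrt(-3677 + (-2112 + 7818)) = 527 + sqrt(-3677 + 5706) = 527 + sqrt(2029)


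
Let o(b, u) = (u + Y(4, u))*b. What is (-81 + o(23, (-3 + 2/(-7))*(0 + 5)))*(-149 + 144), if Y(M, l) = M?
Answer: 12840/7 ≈ 1834.3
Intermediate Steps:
o(b, u) = b*(4 + u) (o(b, u) = (u + 4)*b = (4 + u)*b = b*(4 + u))
(-81 + o(23, (-3 + 2/(-7))*(0 + 5)))*(-149 + 144) = (-81 + 23*(4 + (-3 + 2/(-7))*(0 + 5)))*(-149 + 144) = (-81 + 23*(4 + (-3 + 2*(-⅐))*5))*(-5) = (-81 + 23*(4 + (-3 - 2/7)*5))*(-5) = (-81 + 23*(4 - 23/7*5))*(-5) = (-81 + 23*(4 - 115/7))*(-5) = (-81 + 23*(-87/7))*(-5) = (-81 - 2001/7)*(-5) = -2568/7*(-5) = 12840/7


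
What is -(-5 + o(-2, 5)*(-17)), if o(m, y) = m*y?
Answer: -165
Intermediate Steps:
-(-5 + o(-2, 5)*(-17)) = -(-5 - 2*5*(-17)) = -(-5 - 10*(-17)) = -(-5 + 170) = -1*165 = -165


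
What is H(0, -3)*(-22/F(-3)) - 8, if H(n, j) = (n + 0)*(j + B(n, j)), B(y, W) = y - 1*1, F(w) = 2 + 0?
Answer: -8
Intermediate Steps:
F(w) = 2
B(y, W) = -1 + y (B(y, W) = y - 1 = -1 + y)
H(n, j) = n*(-1 + j + n) (H(n, j) = (n + 0)*(j + (-1 + n)) = n*(-1 + j + n))
H(0, -3)*(-22/F(-3)) - 8 = (0*(-1 - 3 + 0))*(-22/2) - 8 = (0*(-4))*(-22*1/2) - 8 = 0*(-11) - 8 = 0 - 8 = -8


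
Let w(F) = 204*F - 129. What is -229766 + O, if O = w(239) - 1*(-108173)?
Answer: -72966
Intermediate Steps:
w(F) = -129 + 204*F
O = 156800 (O = (-129 + 204*239) - 1*(-108173) = (-129 + 48756) + 108173 = 48627 + 108173 = 156800)
-229766 + O = -229766 + 156800 = -72966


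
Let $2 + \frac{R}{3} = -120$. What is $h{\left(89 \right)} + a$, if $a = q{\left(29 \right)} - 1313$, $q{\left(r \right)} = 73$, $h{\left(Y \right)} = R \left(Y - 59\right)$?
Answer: $-12220$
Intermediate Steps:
$R = -366$ ($R = -6 + 3 \left(-120\right) = -6 - 360 = -366$)
$h{\left(Y \right)} = 21594 - 366 Y$ ($h{\left(Y \right)} = - 366 \left(Y - 59\right) = - 366 \left(-59 + Y\right) = 21594 - 366 Y$)
$a = -1240$ ($a = 73 - 1313 = -1240$)
$h{\left(89 \right)} + a = \left(21594 - 32574\right) - 1240 = -10980 - 1240 = -12220$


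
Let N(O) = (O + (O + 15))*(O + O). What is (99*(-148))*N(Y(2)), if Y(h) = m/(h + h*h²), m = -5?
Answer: 205128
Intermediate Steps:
Y(h) = -5/(h + h³) (Y(h) = -5/(h + h*h²) = -5/(h + h³))
N(O) = 2*O*(15 + 2*O) (N(O) = (O + (15 + O))*(2*O) = (15 + 2*O)*(2*O) = 2*O*(15 + 2*O))
(99*(-148))*N(Y(2)) = (99*(-148))*(2*(-5/(2 + 2³))*(15 + 2*(-5/(2 + 2³)))) = -29304*(-5/(2 + 8))*(15 + 2*(-5/(2 + 8))) = -29304*(-5/10)*(15 + 2*(-5/10)) = -29304*(-5*⅒)*(15 + 2*(-5*⅒)) = -29304*(-1)*(15 + 2*(-½))/2 = -29304*(-1)*(15 - 1)/2 = -29304*(-1)*14/2 = -14652*(-14) = 205128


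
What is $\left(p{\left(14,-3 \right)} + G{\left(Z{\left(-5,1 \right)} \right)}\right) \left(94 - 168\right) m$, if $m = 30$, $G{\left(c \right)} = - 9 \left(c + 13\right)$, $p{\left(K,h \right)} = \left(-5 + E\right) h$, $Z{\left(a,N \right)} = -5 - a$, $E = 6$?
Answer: $266400$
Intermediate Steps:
$p{\left(K,h \right)} = h$ ($p{\left(K,h \right)} = \left(-5 + 6\right) h = 1 h = h$)
$G{\left(c \right)} = -117 - 9 c$ ($G{\left(c \right)} = - 9 \left(13 + c\right) = -117 - 9 c$)
$\left(p{\left(14,-3 \right)} + G{\left(Z{\left(-5,1 \right)} \right)}\right) \left(94 - 168\right) m = \left(-3 - \left(117 + 9 \left(-5 - -5\right)\right)\right) \left(94 - 168\right) 30 = \left(-3 - \left(117 + 9 \left(-5 + 5\right)\right)\right) \left(-74\right) 30 = \left(-3 - 117\right) \left(-74\right) 30 = \left(-120\right) \left(-74\right) 30 = 8880 \cdot 30 = 266400$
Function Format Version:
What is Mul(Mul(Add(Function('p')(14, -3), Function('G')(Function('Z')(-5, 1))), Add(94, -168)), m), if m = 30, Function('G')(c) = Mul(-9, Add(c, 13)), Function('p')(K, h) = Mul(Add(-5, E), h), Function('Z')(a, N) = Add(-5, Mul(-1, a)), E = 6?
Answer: 266400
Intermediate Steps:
Function('p')(K, h) = h (Function('p')(K, h) = Mul(Add(-5, 6), h) = Mul(1, h) = h)
Function('G')(c) = Add(-117, Mul(-9, c)) (Function('G')(c) = Mul(-9, Add(13, c)) = Add(-117, Mul(-9, c)))
Mul(Mul(Add(Function('p')(14, -3), Function('G')(Function('Z')(-5, 1))), Add(94, -168)), m) = Mul(Mul(Add(-3, Add(-117, Mul(-9, Add(-5, Mul(-1, -5))))), Add(94, -168)), 30) = Mul(Mul(Add(-3, Add(-117, Mul(-9, Add(-5, 5)))), -74), 30) = Mul(Mul(Add(-3, Add(-117, Mul(-9, 0))), -74), 30) = Mul(Mul(Add(-3, Add(-117, 0)), -74), 30) = Mul(Mul(Add(-3, -117), -74), 30) = Mul(Mul(-120, -74), 30) = Mul(8880, 30) = 266400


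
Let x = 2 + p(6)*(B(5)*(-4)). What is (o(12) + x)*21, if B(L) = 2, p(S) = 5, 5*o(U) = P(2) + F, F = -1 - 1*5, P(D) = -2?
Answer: -4158/5 ≈ -831.60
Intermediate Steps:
F = -6 (F = -1 - 5 = -6)
o(U) = -8/5 (o(U) = (-2 - 6)/5 = (⅕)*(-8) = -8/5)
x = -38 (x = 2 + 5*(2*(-4)) = 2 + 5*(-8) = 2 - 40 = -38)
(o(12) + x)*21 = (-8/5 - 38)*21 = -198/5*21 = -4158/5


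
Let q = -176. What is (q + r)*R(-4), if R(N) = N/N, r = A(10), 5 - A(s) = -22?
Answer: -149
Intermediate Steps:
A(s) = 27 (A(s) = 5 - 1*(-22) = 5 + 22 = 27)
r = 27
R(N) = 1
(q + r)*R(-4) = (-176 + 27)*1 = -149*1 = -149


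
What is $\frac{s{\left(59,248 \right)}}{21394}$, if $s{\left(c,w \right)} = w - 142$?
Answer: $\frac{53}{10697} \approx 0.0049547$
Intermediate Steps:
$s{\left(c,w \right)} = -142 + w$ ($s{\left(c,w \right)} = w - 142 = -142 + w$)
$\frac{s{\left(59,248 \right)}}{21394} = \frac{-142 + 248}{21394} = 106 \cdot \frac{1}{21394} = \frac{53}{10697}$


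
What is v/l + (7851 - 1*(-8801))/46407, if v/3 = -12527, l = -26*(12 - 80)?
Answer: -1714580731/82047576 ≈ -20.897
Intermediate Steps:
l = 1768 (l = -26*(-68) = 1768)
v = -37581 (v = 3*(-12527) = -37581)
v/l + (7851 - 1*(-8801))/46407 = -37581/1768 + (7851 - 1*(-8801))/46407 = -37581*1/1768 + (7851 + 8801)*(1/46407) = -37581/1768 + 16652*(1/46407) = -37581/1768 + 16652/46407 = -1714580731/82047576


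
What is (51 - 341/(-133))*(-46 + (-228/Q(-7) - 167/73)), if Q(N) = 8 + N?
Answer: -143683956/9709 ≈ -14799.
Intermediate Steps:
(51 - 341/(-133))*(-46 + (-228/Q(-7) - 167/73)) = (51 - 341/(-133))*(-46 + (-228/(8 - 7) - 167/73)) = (51 - 341*(-1/133))*(-46 + (-228/1 - 167*1/73)) = (51 + 341/133)*(-46 + (-228*1 - 167/73)) = 7124*(-46 + (-228 - 167/73))/133 = 7124*(-46 - 16811/73)/133 = (7124/133)*(-20169/73) = -143683956/9709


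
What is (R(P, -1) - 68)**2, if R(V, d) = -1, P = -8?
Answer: 4761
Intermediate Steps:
(R(P, -1) - 68)**2 = (-1 - 68)**2 = (-69)**2 = 4761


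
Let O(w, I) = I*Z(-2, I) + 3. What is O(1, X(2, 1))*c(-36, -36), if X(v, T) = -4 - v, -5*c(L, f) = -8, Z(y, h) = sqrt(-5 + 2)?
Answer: 24/5 - 48*I*sqrt(3)/5 ≈ 4.8 - 16.628*I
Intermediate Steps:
Z(y, h) = I*sqrt(3) (Z(y, h) = sqrt(-3) = I*sqrt(3))
c(L, f) = 8/5 (c(L, f) = -1/5*(-8) = 8/5)
O(w, I) = 3 + I*I*sqrt(3) (O(w, I) = I*(I*sqrt(3)) + 3 = I*I*sqrt(3) + 3 = 3 + I*I*sqrt(3))
O(1, X(2, 1))*c(-36, -36) = (3 + I*(-4 - 1*2)*sqrt(3))*(8/5) = (3 + I*(-4 - 2)*sqrt(3))*(8/5) = (3 + I*(-6)*sqrt(3))*(8/5) = (3 - 6*I*sqrt(3))*(8/5) = 24/5 - 48*I*sqrt(3)/5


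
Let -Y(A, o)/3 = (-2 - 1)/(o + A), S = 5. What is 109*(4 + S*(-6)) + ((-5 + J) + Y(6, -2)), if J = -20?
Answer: -11427/4 ≈ -2856.8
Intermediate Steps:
Y(A, o) = 9/(A + o) (Y(A, o) = -3*(-2 - 1)/(o + A) = -(-9)/(A + o) = 9/(A + o))
109*(4 + S*(-6)) + ((-5 + J) + Y(6, -2)) = 109*(4 + 5*(-6)) + ((-5 - 20) + 9/(6 - 2)) = 109*(4 - 30) + (-25 + 9/4) = 109*(-26) + (-25 + 9*(¼)) = -2834 + (-25 + 9/4) = -2834 - 91/4 = -11427/4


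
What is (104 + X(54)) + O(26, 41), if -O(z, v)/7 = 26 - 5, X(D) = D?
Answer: 11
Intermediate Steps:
O(z, v) = -147 (O(z, v) = -7*(26 - 5) = -7*21 = -147)
(104 + X(54)) + O(26, 41) = (104 + 54) - 147 = 158 - 147 = 11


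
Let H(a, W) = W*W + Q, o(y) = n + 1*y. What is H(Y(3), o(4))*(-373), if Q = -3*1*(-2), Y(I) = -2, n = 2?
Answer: -15666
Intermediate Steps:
Q = 6 (Q = -3*(-2) = 6)
o(y) = 2 + y (o(y) = 2 + 1*y = 2 + y)
H(a, W) = 6 + W² (H(a, W) = W*W + 6 = W² + 6 = 6 + W²)
H(Y(3), o(4))*(-373) = (6 + (2 + 4)²)*(-373) = (6 + 6²)*(-373) = (6 + 36)*(-373) = 42*(-373) = -15666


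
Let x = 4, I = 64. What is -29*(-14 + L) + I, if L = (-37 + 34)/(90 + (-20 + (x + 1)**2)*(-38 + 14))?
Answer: 4671/10 ≈ 467.10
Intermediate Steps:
L = 1/10 (L = (-37 + 34)/(90 + (-20 + (4 + 1)**2)*(-38 + 14)) = -3/(90 + (-20 + 5**2)*(-24)) = -3/(90 + (-20 + 25)*(-24)) = -3/(90 + 5*(-24)) = -3/(90 - 120) = -3/(-30) = -3*(-1/30) = 1/10 ≈ 0.10000)
-29*(-14 + L) + I = -29*(-14 + 1/10) + 64 = -29*(-139/10) + 64 = 4031/10 + 64 = 4671/10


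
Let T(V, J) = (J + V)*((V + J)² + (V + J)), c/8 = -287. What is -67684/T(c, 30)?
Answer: 16921/2907555585 ≈ 5.8197e-6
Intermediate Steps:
c = -2296 (c = 8*(-287) = -2296)
T(V, J) = (J + V)*(J + V + (J + V)²) (T(V, J) = (J + V)*((J + V)² + (J + V)) = (J + V)*(J + V + (J + V)²))
-67684/T(c, 30) = -67684/(30² + (-2296)² + 30*(30 - 2296)² - 2296*(30 - 2296)² + 2*30*(-2296)) = -67684/(900 + 5271616 + 30*(-2266)² - 2296*(-2266)² - 137760) = -67684/(900 + 5271616 + 30*5134756 - 2296*5134756 - 137760) = -67684/(900 + 5271616 + 154042680 - 11789399776 - 137760) = -67684/(-11630222340) = -67684*(-1/11630222340) = 16921/2907555585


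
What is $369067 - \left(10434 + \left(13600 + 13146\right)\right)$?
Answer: $331887$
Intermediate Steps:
$369067 - \left(10434 + \left(13600 + 13146\right)\right) = 369067 - \left(10434 + 26746\right) = 369067 - 37180 = 331887$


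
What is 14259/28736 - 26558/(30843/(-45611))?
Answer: 34809418040705/886304448 ≈ 39275.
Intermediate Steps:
14259/28736 - 26558/(30843/(-45611)) = 14259*(1/28736) - 26558/(30843*(-1/45611)) = 14259/28736 - 26558/(-30843/45611) = 14259/28736 - 26558*(-45611/30843) = 14259/28736 + 1211336938/30843 = 34809418040705/886304448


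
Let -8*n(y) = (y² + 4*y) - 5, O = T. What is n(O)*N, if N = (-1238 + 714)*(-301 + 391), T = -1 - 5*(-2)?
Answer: 660240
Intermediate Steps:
T = 9 (T = -1 + 10 = 9)
O = 9
n(y) = 5/8 - y/2 - y²/8 (n(y) = -((y² + 4*y) - 5)/8 = -(-5 + y² + 4*y)/8 = 5/8 - y/2 - y²/8)
N = -47160 (N = -524*90 = -47160)
n(O)*N = (5/8 - ½*9 - ⅛*9²)*(-47160) = (5/8 - 9/2 - ⅛*81)*(-47160) = (5/8 - 9/2 - 81/8)*(-47160) = -14*(-47160) = 660240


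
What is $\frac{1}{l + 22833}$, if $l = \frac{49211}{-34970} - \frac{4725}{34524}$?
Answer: $\frac{9581780}{218765987551} \approx 4.3799 \cdot 10^{-5}$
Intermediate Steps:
$l = - \frac{14795189}{9581780}$ ($l = 49211 \left(- \frac{1}{34970}\right) - \frac{75}{548} = - \frac{49211}{34970} - \frac{75}{548} = - \frac{14795189}{9581780} \approx -1.5441$)
$\frac{1}{l + 22833} = \frac{1}{- \frac{14795189}{9581780} + 22833} = \frac{1}{\frac{218765987551}{9581780}} = \frac{9581780}{218765987551}$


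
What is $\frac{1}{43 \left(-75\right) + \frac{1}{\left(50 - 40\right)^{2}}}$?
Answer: $- \frac{100}{322499} \approx -0.00031008$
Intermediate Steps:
$\frac{1}{43 \left(-75\right) + \frac{1}{\left(50 - 40\right)^{2}}} = \frac{1}{-3225 + \frac{1}{10^{2}}} = \frac{1}{-3225 + \frac{1}{100}} = \frac{1}{- \frac{322499}{100}} = - \frac{100}{322499}$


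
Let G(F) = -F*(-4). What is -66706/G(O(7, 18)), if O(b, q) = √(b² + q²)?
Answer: -33353*√373/746 ≈ -863.48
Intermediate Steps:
G(F) = 4*F
-66706/G(O(7, 18)) = -66706*1/(4*√(7² + 18²)) = -66706*1/(4*√(49 + 324)) = -66706*√373/1492 = -33353*√373/746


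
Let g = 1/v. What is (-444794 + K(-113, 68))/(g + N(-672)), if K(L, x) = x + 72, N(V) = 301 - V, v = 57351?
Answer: -12750675777/27901262 ≈ -456.99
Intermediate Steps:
K(L, x) = 72 + x
g = 1/57351 ≈ 1.7436e-5
(-444794 + K(-113, 68))/(g + N(-672)) = (-444794 + (72 + 68))/(1/57351 + (301 - 1*(-672))) = (-444794 + 140)/(1/57351 + (301 + 672)) = -444654/(1/57351 + 973) = -444654/55802524/57351 = -444654*57351/55802524 = -12750675777/27901262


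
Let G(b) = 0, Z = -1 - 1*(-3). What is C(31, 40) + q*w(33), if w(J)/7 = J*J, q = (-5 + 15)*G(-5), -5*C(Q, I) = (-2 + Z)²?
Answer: 0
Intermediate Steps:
Z = 2 (Z = -1 + 3 = 2)
C(Q, I) = 0 (C(Q, I) = -(-2 + 2)²/5 = -⅕*0² = -⅕*0 = 0)
q = 0 (q = (-5 + 15)*0 = 10*0 = 0)
w(J) = 7*J² (w(J) = 7*(J*J) = 7*J²)
C(31, 40) + q*w(33) = 0 + 0*(7*33²) = 0 + 0*(7*1089) = 0 + 0*7623 = 0 + 0 = 0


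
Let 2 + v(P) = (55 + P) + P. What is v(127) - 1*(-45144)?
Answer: 45451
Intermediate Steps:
v(P) = 53 + 2*P (v(P) = -2 + ((55 + P) + P) = -2 + (55 + 2*P) = 53 + 2*P)
v(127) - 1*(-45144) = (53 + 2*127) - 1*(-45144) = (53 + 254) + 45144 = 307 + 45144 = 45451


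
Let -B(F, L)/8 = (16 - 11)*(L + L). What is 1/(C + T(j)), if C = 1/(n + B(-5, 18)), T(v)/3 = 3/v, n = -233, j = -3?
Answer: -1673/5020 ≈ -0.33327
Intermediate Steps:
B(F, L) = -80*L (B(F, L) = -8*(16 - 11)*(L + L) = -40*2*L = -80*L)
T(v) = 9/v (T(v) = 3*(3/v) = 9/v)
C = -1/1673 (C = 1/(-233 - 80*18) = 1/(-233 - 1440) = 1/(-1673) = -1/1673 ≈ -0.00059773)
1/(C + T(j)) = 1/(-1/1673 + 9/(-3)) = 1/(-1/1673 + 9*(-⅓)) = 1/(-1/1673 - 3) = 1/(-5020/1673) = -1673/5020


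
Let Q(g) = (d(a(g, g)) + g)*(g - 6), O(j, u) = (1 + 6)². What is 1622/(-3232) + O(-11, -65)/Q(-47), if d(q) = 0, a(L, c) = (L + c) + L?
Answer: -1941017/4025456 ≈ -0.48219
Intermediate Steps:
a(L, c) = c + 2*L
O(j, u) = 49 (O(j, u) = 7² = 49)
Q(g) = g*(-6 + g) (Q(g) = (0 + g)*(g - 6) = g*(-6 + g))
1622/(-3232) + O(-11, -65)/Q(-47) = 1622/(-3232) + 49/((-47*(-6 - 47))) = 1622*(-1/3232) + 49/((-47*(-53))) = -811/1616 + 49/2491 = -1941017/4025456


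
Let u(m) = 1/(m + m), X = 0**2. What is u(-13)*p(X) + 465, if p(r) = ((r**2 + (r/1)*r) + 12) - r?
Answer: 6039/13 ≈ 464.54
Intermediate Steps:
X = 0
u(m) = 1/(2*m)
p(r) = 12 - r + 2*r**2 (p(r) = ((r**2 + (r*1)*r) + 12) - r = ((r**2 + r*r) + 12) - r = ((r**2 + r**2) + 12) - r = (2*r**2 + 12) - r = (12 + 2*r**2) - r = 12 - r + 2*r**2)
u(-13)*p(X) + 465 = ((1/2)/(-13))*(12 - 1*0 + 2*0**2) + 465 = ((1/2)*(-1/13))*(12 + 0 + 2*0) + 465 = -(12 + 0 + 0)/26 + 465 = -1/26*12 + 465 = -6/13 + 465 = 6039/13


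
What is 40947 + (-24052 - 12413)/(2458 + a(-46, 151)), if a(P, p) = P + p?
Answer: 9537336/233 ≈ 40933.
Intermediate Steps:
40947 + (-24052 - 12413)/(2458 + a(-46, 151)) = 40947 + (-24052 - 12413)/(2458 + (-46 + 151)) = 40947 - 36465/(2458 + 105) = 40947 - 36465/2563 = 40947 - 36465*1/2563 = 40947 - 3315/233 = 9537336/233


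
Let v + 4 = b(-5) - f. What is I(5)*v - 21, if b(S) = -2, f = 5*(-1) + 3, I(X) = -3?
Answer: -9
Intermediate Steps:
f = -2 (f = -5 + 3 = -2)
v = -4 (v = -4 + (-2 - 1*(-2)) = -4 + (-2 + 2) = -4 + 0 = -4)
I(5)*v - 21 = -3*(-4) - 21 = 12 - 21 = -9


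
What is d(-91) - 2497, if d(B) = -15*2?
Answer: -2527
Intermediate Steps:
d(B) = -30
d(-91) - 2497 = -30 - 2497 = -2527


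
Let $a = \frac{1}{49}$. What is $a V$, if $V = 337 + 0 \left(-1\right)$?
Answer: $\frac{337}{49} \approx 6.8775$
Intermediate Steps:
$a = \frac{1}{49} \approx 0.020408$
$V = 337$ ($V = 337 + 0 = 337$)
$a V = \frac{1}{49} \cdot 337 = \frac{337}{49}$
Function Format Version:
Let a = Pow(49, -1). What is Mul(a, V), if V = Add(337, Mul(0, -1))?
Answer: Rational(337, 49) ≈ 6.8775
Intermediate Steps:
a = Rational(1, 49) ≈ 0.020408
V = 337 (V = Add(337, 0) = 337)
Mul(a, V) = Mul(Rational(1, 49), 337) = Rational(337, 49)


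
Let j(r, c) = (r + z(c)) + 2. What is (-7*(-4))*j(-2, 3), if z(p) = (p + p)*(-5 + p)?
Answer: -336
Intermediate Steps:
z(p) = 2*p*(-5 + p) (z(p) = (2*p)*(-5 + p) = 2*p*(-5 + p))
j(r, c) = 2 + r + 2*c*(-5 + c) (j(r, c) = (r + 2*c*(-5 + c)) + 2 = 2 + r + 2*c*(-5 + c))
(-7*(-4))*j(-2, 3) = (-7*(-4))*(2 - 2 + 2*3*(-5 + 3)) = 28*(2 - 2 + 2*3*(-2)) = 28*(2 - 2 - 12) = 28*(-12) = -336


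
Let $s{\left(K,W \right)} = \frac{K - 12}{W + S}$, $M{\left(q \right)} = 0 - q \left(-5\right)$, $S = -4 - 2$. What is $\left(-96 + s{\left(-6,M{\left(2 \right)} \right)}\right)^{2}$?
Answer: $\frac{40401}{4} \approx 10100.0$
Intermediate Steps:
$S = -6$
$M{\left(q \right)} = 5 q$ ($M{\left(q \right)} = 0 - - 5 q = 0 + 5 q = 5 q$)
$s{\left(K,W \right)} = \frac{-12 + K}{-6 + W}$ ($s{\left(K,W \right)} = \frac{K - 12}{W - 6} = \frac{-12 + K}{-6 + W}$)
$\left(-96 + s{\left(-6,M{\left(2 \right)} \right)}\right)^{2} = \left(-96 + \frac{-12 - 6}{-6 + 5 \cdot 2}\right)^{2} = \left(-96 + \frac{1}{-6 + 10} \left(-18\right)\right)^{2} = \left(-96 + \frac{1}{4} \left(-18\right)\right)^{2} = \left(-96 - \frac{9}{2}\right)^{2} = \left(- \frac{201}{2}\right)^{2} = \frac{40401}{4}$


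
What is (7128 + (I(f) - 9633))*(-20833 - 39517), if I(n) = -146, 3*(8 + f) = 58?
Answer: 159987850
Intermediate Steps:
f = 34/3 (f = -8 + (1/3)*58 = -8 + 58/3 = 34/3 ≈ 11.333)
(7128 + (I(f) - 9633))*(-20833 - 39517) = (7128 + (-146 - 9633))*(-20833 - 39517) = (7128 - 9779)*(-60350) = -2651*(-60350) = 159987850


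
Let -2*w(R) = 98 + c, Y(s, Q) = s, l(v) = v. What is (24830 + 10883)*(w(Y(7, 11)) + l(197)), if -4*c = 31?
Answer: 43391295/8 ≈ 5.4239e+6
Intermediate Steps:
c = -31/4 (c = -¼*31 = -31/4 ≈ -7.7500)
w(R) = -361/8 (w(R) = -(98 - 31/4)/2 = -½*361/4 = -361/8)
(24830 + 10883)*(w(Y(7, 11)) + l(197)) = (24830 + 10883)*(-361/8 + 197) = 35713*(1215/8) = 43391295/8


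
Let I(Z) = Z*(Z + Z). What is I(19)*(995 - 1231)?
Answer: -170392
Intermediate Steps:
I(Z) = 2*Z² (I(Z) = Z*(2*Z) = 2*Z²)
I(19)*(995 - 1231) = (2*19²)*(995 - 1231) = (2*361)*(-236) = 722*(-236) = -170392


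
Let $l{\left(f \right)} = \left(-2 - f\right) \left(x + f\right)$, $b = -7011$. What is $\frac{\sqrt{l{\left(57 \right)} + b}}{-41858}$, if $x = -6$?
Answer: $- \frac{i \sqrt{2505}}{20929} \approx - 0.0023914 i$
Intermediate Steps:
$l{\left(f \right)} = \left(-6 + f\right) \left(-2 - f\right)$ ($l{\left(f \right)} = \left(-2 - f\right) \left(-6 + f\right) = \left(-6 + f\right) \left(-2 - f\right)$)
$\frac{\sqrt{l{\left(57 \right)} + b}}{-41858} = \frac{\sqrt{\left(12 - 57^{2} + 4 \cdot 57\right) - 7011}}{-41858} = \sqrt{\left(12 - 3249 + 228\right) - 7011} \left(- \frac{1}{41858}\right) = \sqrt{-3009 - 7011} \left(- \frac{1}{41858}\right) = \sqrt{-10020} \left(- \frac{1}{41858}\right) = 2 i \sqrt{2505} \left(- \frac{1}{41858}\right) = - \frac{i \sqrt{2505}}{20929}$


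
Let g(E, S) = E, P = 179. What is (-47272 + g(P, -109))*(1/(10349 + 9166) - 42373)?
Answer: 38941629963742/19515 ≈ 1.9955e+9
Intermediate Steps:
(-47272 + g(P, -109))*(1/(10349 + 9166) - 42373) = (-47272 + 179)*(1/(10349 + 9166) - 42373) = -47093*(1/19515 - 42373) = -47093*(-826909094/19515) = 38941629963742/19515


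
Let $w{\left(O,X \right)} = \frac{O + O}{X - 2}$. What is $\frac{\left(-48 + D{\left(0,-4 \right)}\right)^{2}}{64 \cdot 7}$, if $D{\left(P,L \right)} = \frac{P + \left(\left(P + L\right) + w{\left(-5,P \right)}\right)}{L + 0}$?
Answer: $\frac{37249}{7168} \approx 5.1966$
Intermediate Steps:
$w{\left(O,X \right)} = \frac{2 O}{-2 + X}$
$D{\left(P,L \right)} = \frac{L - \frac{10}{-2 + P} + 2 P}{L}$ ($D{\left(P,L \right)} = \frac{P + \left(\left(P + L\right) + 2 \left(-5\right) \frac{1}{-2 + P}\right)}{L + 0} = \frac{P - \left(- L - P + \frac{10}{-2 + P}\right)}{L} = \frac{P + \left(L + P - \frac{10}{-2 + P}\right)}{L} = \frac{L - \frac{10}{-2 + P} + 2 P}{L}$)
$\frac{\left(-48 + D{\left(0,-4 \right)}\right)^{2}}{64 \cdot 7} = \frac{\left(-48 + \frac{-10 + \left(-2 + 0\right) \left(-4 + 2 \cdot 0\right)}{\left(-4\right) \left(-2 + 0\right)}\right)^{2}}{64 \cdot 7} = \frac{\left(-48 - \frac{-10 - 2 \left(-4 + 0\right)}{4 \left(-2\right)}\right)^{2}}{448} = \left(-48 - - \frac{-10 - -8}{8}\right)^{2} \cdot \frac{1}{448} = \left(-48 - - \frac{-10 + 8}{8}\right)^{2} \cdot \frac{1}{448} = \left(-48 - \left(- \frac{1}{8}\right) \left(-2\right)\right)^{2} \cdot \frac{1}{448} = \left(-48 - \frac{1}{4}\right)^{2} \cdot \frac{1}{448} = \left(- \frac{193}{4}\right)^{2} \cdot \frac{1}{448} = \frac{37249}{16} \cdot \frac{1}{448} = \frac{37249}{7168}$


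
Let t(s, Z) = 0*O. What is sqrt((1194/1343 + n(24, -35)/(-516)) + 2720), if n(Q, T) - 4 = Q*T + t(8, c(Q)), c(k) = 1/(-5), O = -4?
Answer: sqrt(81714815307591)/173247 ≈ 52.178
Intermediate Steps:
c(k) = -1/5
t(s, Z) = 0 (t(s, Z) = 0*(-4) = 0)
n(Q, T) = 4 + Q*T (n(Q, T) = 4 + (Q*T + 0) = 4 + Q*T)
sqrt((1194/1343 + n(24, -35)/(-516)) + 2720) = sqrt((1194/1343 + (4 + 24*(-35))/(-516)) + 2720) = sqrt((1194*(1/1343) + (4 - 840)*(-1/516)) + 2720) = sqrt((1194/1343 - 836*(-1/516)) + 2720) = sqrt((1194/1343 + 209/129) + 2720) = sqrt(434713/173247 + 2720) = sqrt(471666553/173247) = sqrt(81714815307591)/173247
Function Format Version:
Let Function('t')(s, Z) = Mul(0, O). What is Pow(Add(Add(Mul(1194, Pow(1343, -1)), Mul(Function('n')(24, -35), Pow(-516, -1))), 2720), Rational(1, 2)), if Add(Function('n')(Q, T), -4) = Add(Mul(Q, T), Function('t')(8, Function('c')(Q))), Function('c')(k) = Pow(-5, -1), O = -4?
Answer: Mul(Rational(1, 173247), Pow(81714815307591, Rational(1, 2))) ≈ 52.178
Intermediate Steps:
Function('c')(k) = Rational(-1, 5)
Function('t')(s, Z) = 0 (Function('t')(s, Z) = Mul(0, -4) = 0)
Function('n')(Q, T) = Add(4, Mul(Q, T)) (Function('n')(Q, T) = Add(4, Add(Mul(Q, T), 0)) = Add(4, Mul(Q, T)))
Pow(Add(Add(Mul(1194, Pow(1343, -1)), Mul(Function('n')(24, -35), Pow(-516, -1))), 2720), Rational(1, 2)) = Pow(Add(Add(Mul(1194, Pow(1343, -1)), Mul(Add(4, Mul(24, -35)), Pow(-516, -1))), 2720), Rational(1, 2)) = Pow(Add(Add(Mul(1194, Rational(1, 1343)), Mul(Add(4, -840), Rational(-1, 516))), 2720), Rational(1, 2)) = Pow(Add(Add(Rational(1194, 1343), Mul(-836, Rational(-1, 516))), 2720), Rational(1, 2)) = Pow(Add(Add(Rational(1194, 1343), Rational(209, 129)), 2720), Rational(1, 2)) = Pow(Add(Rational(434713, 173247), 2720), Rational(1, 2)) = Pow(Rational(471666553, 173247), Rational(1, 2)) = Mul(Rational(1, 173247), Pow(81714815307591, Rational(1, 2)))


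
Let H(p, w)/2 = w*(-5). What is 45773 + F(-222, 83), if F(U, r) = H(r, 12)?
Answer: 45653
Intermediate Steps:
H(p, w) = -10*w (H(p, w) = 2*(w*(-5)) = 2*(-5*w) = -10*w)
F(U, r) = -120 (F(U, r) = -10*12 = -120)
45773 + F(-222, 83) = 45773 - 120 = 45653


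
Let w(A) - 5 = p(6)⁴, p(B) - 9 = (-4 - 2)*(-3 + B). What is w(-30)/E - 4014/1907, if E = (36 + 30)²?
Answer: -2481811/4153446 ≈ -0.59753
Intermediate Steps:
E = 4356 (E = 66² = 4356)
p(B) = 27 - 6*B (p(B) = 9 + (-4 - 2)*(-3 + B) = 9 - 6*(-3 + B) = 9 + (18 - 6*B) = 27 - 6*B)
w(A) = 6566 (w(A) = 5 + (27 - 6*6)⁴ = 5 + (27 - 36)⁴ = 5 + (-9)⁴ = 5 + 6561 = 6566)
w(-30)/E - 4014/1907 = 6566/4356 - 4014/1907 = 6566*(1/4356) - 4014*1/1907 = 3283/2178 - 4014/1907 = -2481811/4153446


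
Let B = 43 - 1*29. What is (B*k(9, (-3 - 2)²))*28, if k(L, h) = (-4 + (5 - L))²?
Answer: 25088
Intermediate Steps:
B = 14 (B = 43 - 29 = 14)
k(L, h) = (1 - L)²
(B*k(9, (-3 - 2)²))*28 = (14*(-1 + 9)²)*28 = (14*8²)*28 = (14*64)*28 = 896*28 = 25088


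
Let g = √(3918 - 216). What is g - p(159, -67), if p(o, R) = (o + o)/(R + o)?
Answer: -159/46 + √3702 ≈ 57.388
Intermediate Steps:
g = √3702 ≈ 60.844
p(o, R) = 2*o/(R + o) (p(o, R) = (2*o)/(R + o) = 2*o/(R + o))
g - p(159, -67) = √3702 - 2*159/(-67 + 159) = √3702 - 2*159/92 = √3702 - 1*159/46 = √3702 - 159/46 = -159/46 + √3702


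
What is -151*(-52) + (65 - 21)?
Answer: 7896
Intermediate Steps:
-151*(-52) + (65 - 21) = 7852 + 44 = 7896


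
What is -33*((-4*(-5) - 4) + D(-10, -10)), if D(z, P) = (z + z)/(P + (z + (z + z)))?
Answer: -1089/2 ≈ -544.50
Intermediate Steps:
D(z, P) = 2*z/(P + 3*z) (D(z, P) = (2*z)/(P + (z + 2*z)) = (2*z)/(P + 3*z) = 2*z/(P + 3*z))
-33*((-4*(-5) - 4) + D(-10, -10)) = -33*((-4*(-5) - 4) + 2*(-10)/(-10 + 3*(-10))) = -33*((20 - 4) + 2*(-10)/(-10 - 30)) = -33*(16 + 2*(-10)/(-40)) = -33*(16 + 2*(-10)*(-1/40)) = -33*(16 + ½) = -33*33/2 = -1089/2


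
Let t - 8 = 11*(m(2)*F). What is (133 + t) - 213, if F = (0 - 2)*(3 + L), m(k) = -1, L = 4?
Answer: 82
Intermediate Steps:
F = -14 (F = (0 - 2)*(3 + 4) = -2*7 = -14)
t = 162 (t = 8 + 11*(-1*(-14)) = 8 + 11*14 = 8 + 154 = 162)
(133 + t) - 213 = (133 + 162) - 213 = 295 - 213 = 82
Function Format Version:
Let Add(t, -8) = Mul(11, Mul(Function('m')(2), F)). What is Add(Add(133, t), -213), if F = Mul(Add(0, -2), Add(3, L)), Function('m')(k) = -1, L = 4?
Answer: 82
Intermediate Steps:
F = -14 (F = Mul(Add(0, -2), Add(3, 4)) = Mul(-2, 7) = -14)
t = 162 (t = Add(8, Mul(11, Mul(-1, -14))) = Add(8, Mul(11, 14)) = Add(8, 154) = 162)
Add(Add(133, t), -213) = Add(Add(133, 162), -213) = Add(295, -213) = 82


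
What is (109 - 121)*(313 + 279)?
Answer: -7104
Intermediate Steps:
(109 - 121)*(313 + 279) = -12*592 = -7104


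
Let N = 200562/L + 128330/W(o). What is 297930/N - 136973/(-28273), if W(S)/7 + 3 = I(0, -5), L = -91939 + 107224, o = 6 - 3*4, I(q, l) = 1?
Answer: -255704460185669/9229797102281 ≈ -27.704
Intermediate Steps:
o = -6 (o = 6 - 12 = -6)
L = 15285
W(S) = -14 (W(S) = -21 + 7*1 = -21 + 7 = -14)
N = -326452697/35665 (N = 200562/15285 + 128330/(-14) = 200562*(1/15285) + 128330*(-1/14) = 66854/5095 - 64165/7 = -326452697/35665 ≈ -9153.3)
297930/N - 136973/(-28273) = 297930/(-326452697/35665) - 136973/(-28273) = 297930*(-35665/326452697) - 136973*(-1/28273) = -10625673450/326452697 + 136973/28273 = -255704460185669/9229797102281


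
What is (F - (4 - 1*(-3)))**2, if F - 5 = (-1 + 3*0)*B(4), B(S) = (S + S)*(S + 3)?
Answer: 3364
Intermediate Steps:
B(S) = 2*S*(3 + S) (B(S) = (2*S)*(3 + S) = 2*S*(3 + S))
F = -51 (F = 5 + (-1 + 3*0)*(2*4*(3 + 4)) = 5 + (-1 + 0)*(2*4*7) = 5 - 1*56 = 5 - 56 = -51)
(F - (4 - 1*(-3)))**2 = (-51 - (4 - 1*(-3)))**2 = (-51 - (4 + 3))**2 = (-51 - 1*7)**2 = (-51 - 7)**2 = (-58)**2 = 3364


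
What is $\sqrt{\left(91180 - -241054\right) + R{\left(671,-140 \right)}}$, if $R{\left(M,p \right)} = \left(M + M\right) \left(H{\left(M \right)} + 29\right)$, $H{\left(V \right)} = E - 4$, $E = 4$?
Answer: $4 \sqrt{23197} \approx 609.22$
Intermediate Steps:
$H{\left(V \right)} = 0$ ($H{\left(V \right)} = 4 - 4 = 0$)
$R{\left(M,p \right)} = 58 M$ ($R{\left(M,p \right)} = \left(M + M\right) \left(0 + 29\right) = 2 M 29 = 58 M$)
$\sqrt{\left(91180 - -241054\right) + R{\left(671,-140 \right)}} = \sqrt{\left(91180 - -241054\right) + 58 \cdot 671} = \sqrt{\left(91180 + 241054\right) + 38918} = \sqrt{332234 + 38918} = \sqrt{371152} = 4 \sqrt{23197}$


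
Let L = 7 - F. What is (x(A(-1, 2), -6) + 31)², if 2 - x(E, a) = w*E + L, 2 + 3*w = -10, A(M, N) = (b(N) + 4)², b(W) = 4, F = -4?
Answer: 77284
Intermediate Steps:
A(M, N) = 64 (A(M, N) = (4 + 4)² = 8² = 64)
w = -4 (w = -⅔ + (⅓)*(-10) = -⅔ - 10/3 = -4)
L = 11 (L = 7 - 1*(-4) = 7 + 4 = 11)
x(E, a) = -9 + 4*E (x(E, a) = 2 - (-4*E + 11) = 2 - (11 - 4*E) = 2 + (-11 + 4*E) = -9 + 4*E)
(x(A(-1, 2), -6) + 31)² = ((-9 + 4*64) + 31)² = ((-9 + 256) + 31)² = (247 + 31)² = 278² = 77284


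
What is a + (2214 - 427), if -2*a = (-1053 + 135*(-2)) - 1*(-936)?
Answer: 3961/2 ≈ 1980.5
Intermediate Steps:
a = 387/2 (a = -((-1053 + 135*(-2)) - 1*(-936))/2 = -((-1053 - 270) + 936)/2 = -(-1323 + 936)/2 = -½*(-387) = 387/2 ≈ 193.50)
a + (2214 - 427) = 387/2 + (2214 - 427) = 387/2 + 1787 = 3961/2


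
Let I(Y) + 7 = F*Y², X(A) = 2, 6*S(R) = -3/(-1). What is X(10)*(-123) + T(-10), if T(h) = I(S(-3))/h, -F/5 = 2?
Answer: -4901/20 ≈ -245.05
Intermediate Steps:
F = -10 (F = -5*2 = -10)
S(R) = ½ (S(R) = (-3/(-1))/6 = (-3*(-1))/6 = (⅙)*3 = ½)
I(Y) = -7 - 10*Y²
T(h) = -19/(2*h) (T(h) = (-7 - 10*(½)²)/h = (-7 - 10*¼)/h = (-7 - 5/2)/h = -19/(2*h))
X(10)*(-123) + T(-10) = 2*(-123) - 19/2/(-10) = -246 - 19/2*(-⅒) = -246 + 19/20 = -4901/20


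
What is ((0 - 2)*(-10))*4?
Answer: 80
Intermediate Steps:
((0 - 2)*(-10))*4 = -2*(-10)*4 = 20*4 = 80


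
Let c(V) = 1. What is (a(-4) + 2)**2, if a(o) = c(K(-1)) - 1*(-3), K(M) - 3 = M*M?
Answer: 36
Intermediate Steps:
K(M) = 3 + M**2 (K(M) = 3 + M*M = 3 + M**2)
a(o) = 4 (a(o) = 1 - 1*(-3) = 1 + 3 = 4)
(a(-4) + 2)**2 = (4 + 2)**2 = 6**2 = 36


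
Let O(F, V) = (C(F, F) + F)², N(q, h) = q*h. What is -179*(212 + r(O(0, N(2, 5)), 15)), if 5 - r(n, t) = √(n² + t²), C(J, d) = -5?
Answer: -38843 + 895*√34 ≈ -33624.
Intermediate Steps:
N(q, h) = h*q
O(F, V) = (-5 + F)²
r(n, t) = 5 - √(n² + t²)
-179*(212 + r(O(0, N(2, 5)), 15)) = -179*(212 + (5 - √(((-5 + 0)²)² + 15²))) = -179*(212 + (5 - √(((-5)²)² + 225))) = -179*(212 + (5 - √(25² + 225))) = -179*(212 + (5 - √(625 + 225))) = -179*(212 + (5 - √850)) = -179*(212 + (5 - 5*√34)) = -179*(217 - 5*√34) = -38843 + 895*√34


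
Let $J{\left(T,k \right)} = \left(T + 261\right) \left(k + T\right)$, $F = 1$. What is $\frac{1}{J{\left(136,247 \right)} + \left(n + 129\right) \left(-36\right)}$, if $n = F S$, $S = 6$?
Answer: $\frac{1}{147191} \approx 6.7939 \cdot 10^{-6}$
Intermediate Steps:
$n = 6$ ($n = 1 \cdot 6 = 6$)
$J{\left(T,k \right)} = \left(261 + T\right) \left(T + k\right)$
$\frac{1}{J{\left(136,247 \right)} + \left(n + 129\right) \left(-36\right)} = \frac{1}{\left(136^{2} + 261 \cdot 136 + 261 \cdot 247 + 136 \cdot 247\right) + \left(6 + 129\right) \left(-36\right)} = \frac{1}{\left(18496 + 35496 + 64467 + 33592\right) + 135 \left(-36\right)} = \frac{1}{152051 - 4860} = \frac{1}{147191}$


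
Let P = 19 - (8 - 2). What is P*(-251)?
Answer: -3263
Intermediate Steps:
P = 13 (P = 19 - 1*6 = 19 - 6 = 13)
P*(-251) = 13*(-251) = -3263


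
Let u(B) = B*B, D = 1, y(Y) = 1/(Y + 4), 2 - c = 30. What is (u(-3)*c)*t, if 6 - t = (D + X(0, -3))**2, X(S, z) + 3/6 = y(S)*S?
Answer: -1449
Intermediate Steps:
c = -28 (c = 2 - 1*30 = 2 - 30 = -28)
y(Y) = 1/(4 + Y)
X(S, z) = -1/2 + S/(4 + S)
u(B) = B**2
t = 23/4 (t = 6 - (1 + (-4 + 0)/(2*(4 + 0)))**2 = 6 - (1 + (1/2)*(-4)/4)**2 = 6 - (1 + (1/2)*(1/4)*(-4))**2 = 6 - (1 - 1/2)**2 = 6 - (1/2)**2 = 6 - 1*1/4 = 6 - 1/4 = 23/4 ≈ 5.7500)
(u(-3)*c)*t = ((-3)**2*(-28))*(23/4) = (9*(-28))*(23/4) = -252*23/4 = -1449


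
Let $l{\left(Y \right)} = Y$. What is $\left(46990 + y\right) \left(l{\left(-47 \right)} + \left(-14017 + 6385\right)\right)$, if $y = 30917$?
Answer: $-598247853$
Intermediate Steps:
$\left(46990 + y\right) \left(l{\left(-47 \right)} + \left(-14017 + 6385\right)\right) = \left(46990 + 30917\right) \left(-47 + \left(-14017 + 6385\right)\right) = 77907 \left(-47 - 7632\right) = 77907 \left(-7679\right) = -598247853$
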